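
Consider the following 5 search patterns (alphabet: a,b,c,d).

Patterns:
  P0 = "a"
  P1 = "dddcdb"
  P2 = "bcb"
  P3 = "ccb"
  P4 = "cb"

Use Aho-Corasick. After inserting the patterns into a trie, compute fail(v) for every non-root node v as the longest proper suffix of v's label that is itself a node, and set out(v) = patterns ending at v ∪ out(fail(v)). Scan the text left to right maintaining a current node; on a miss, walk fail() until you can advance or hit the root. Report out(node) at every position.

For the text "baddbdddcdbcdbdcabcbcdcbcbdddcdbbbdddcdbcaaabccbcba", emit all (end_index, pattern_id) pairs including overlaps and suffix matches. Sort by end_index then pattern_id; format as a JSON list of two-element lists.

Build:
Trie (insert patterns):
  0='ε' goto a→1 b→8 c→11 d→2
  1='a' goto ·  [P0 ends]
  2='d' goto d→3
  3='dd' goto d→4
  4='ddd' goto c→5
  5='dddc' goto d→6
  6='dddcd' goto b→7
  7='dddcdb' goto ·  [P1 ends]
  8='b' goto c→9
  9='bc' goto b→10
  10='bcb' goto ·  [P2 ends]
  11='c' goto b→14 c→12
  12='cc' goto b→13
  13='ccb' goto ·  [P3 ends]
  14='cb' goto ·  [P4 ends]

BFS fail/out derivation:
  fail(1) 'a': from fail(0)=0 chase 'a': 0 ⇒ 0;  out={0}∪out(0)={0}
  fail(2) 'd': from fail(0)=0 chase 'd': 0 ⇒ 0;  out=∅∪out(0)=∅
  fail(8) 'b': from fail(0)=0 chase 'b': 0 ⇒ 0;  out=∅∪out(0)=∅
  fail(11) 'c': from fail(0)=0 chase 'c': 0 ⇒ 0;  out=∅∪out(0)=∅
  fail(3) 'dd': from fail(2)=0 chase 'd': 0 ⇒ 2;  out=∅∪out(2)=∅
  fail(9) 'bc': from fail(8)=0 chase 'c': 0 ⇒ 11;  out=∅∪out(11)=∅
  fail(12) 'cc': from fail(11)=0 chase 'c': 0 ⇒ 11;  out=∅∪out(11)=∅
  fail(14) 'cb': from fail(11)=0 chase 'b': 0 ⇒ 8;  out={4}∪out(8)={4}
  fail(4) 'ddd': from fail(3)=2 chase 'd': 2 ⇒ 3;  out=∅∪out(3)=∅
  fail(10) 'bcb': from fail(9)=11 chase 'b': 11 ⇒ 14;  out={2}∪out(14)={2,4}
  fail(13) 'ccb': from fail(12)=11 chase 'b': 11 ⇒ 14;  out={3}∪out(14)={3,4}
  fail(5) 'dddc': from fail(4)=3 chase 'c': 3→2→0 ⇒ 11;  out=∅∪out(11)=∅
  fail(6) 'dddcd': from fail(5)=11 chase 'd': 11→0 ⇒ 2;  out=∅∪out(2)=∅
  fail(7) 'dddcdb': from fail(6)=2 chase 'b': 2→0 ⇒ 8;  out={1}∪out(8)={1}

Run:
pos 0 'b': at 8
pos 1 'a': at 1 (fail-walked)  → match P0@[1:1]
pos 2 'd': at 2 (fail-walked)
pos 3 'd': at 3
pos 4 'b': at 8 (fail-walked)
pos 5 'd': at 2 (fail-walked)
pos 6 'd': at 3
pos 7 'd': at 4
pos 8 'c': at 5
pos 9 'd': at 6
pos 10 'b': at 7  → match P1@[5:10]
pos 11 'c': at 9 (fail-walked)
pos 12 'd': at 2 (fail-walked)
pos 13 'b': at 8 (fail-walked)
pos 14 'd': at 2 (fail-walked)
pos 15 'c': at 11 (fail-walked)
pos 16 'a': at 1 (fail-walked)  → match P0@[16:16]
pos 17 'b': at 8 (fail-walked)
pos 18 'c': at 9
pos 19 'b': at 10  → match P2@[17:19],P4@[18:19]
pos 20 'c': at 9 (fail-walked)
pos 21 'd': at 2 (fail-walked)
pos 22 'c': at 11 (fail-walked)
pos 23 'b': at 14  → match P4@[22:23]
pos 24 'c': at 9 (fail-walked)
pos 25 'b': at 10  → match P2@[23:25],P4@[24:25]
pos 26 'd': at 2 (fail-walked)
pos 27 'd': at 3
pos 28 'd': at 4
pos 29 'c': at 5
pos 30 'd': at 6
pos 31 'b': at 7  → match P1@[26:31]
pos 32 'b': at 8 (fail-walked)
pos 33 'b': at 8 (fail-walked)
pos 34 'd': at 2 (fail-walked)
pos 35 'd': at 3
pos 36 'd': at 4
pos 37 'c': at 5
pos 38 'd': at 6
pos 39 'b': at 7  → match P1@[34:39]
pos 40 'c': at 9 (fail-walked)
pos 41 'a': at 1 (fail-walked)  → match P0@[41:41]
pos 42 'a': at 1 (fail-walked)  → match P0@[42:42]
pos 43 'a': at 1 (fail-walked)  → match P0@[43:43]
pos 44 'b': at 8 (fail-walked)
pos 45 'c': at 9
pos 46 'c': at 12 (fail-walked)
pos 47 'b': at 13  → match P3@[45:47],P4@[46:47]
pos 48 'c': at 9 (fail-walked)
pos 49 'b': at 10  → match P2@[47:49],P4@[48:49]
pos 50 'a': at 1 (fail-walked)  → match P0@[50:50]

Result: [[1,0],[10,1],[16,0],[19,2],[19,4],[23,4],[25,2],[25,4],[31,1],[39,1],[41,0],[42,0],[43,0],[47,3],[47,4],[49,2],[49,4],[50,0]]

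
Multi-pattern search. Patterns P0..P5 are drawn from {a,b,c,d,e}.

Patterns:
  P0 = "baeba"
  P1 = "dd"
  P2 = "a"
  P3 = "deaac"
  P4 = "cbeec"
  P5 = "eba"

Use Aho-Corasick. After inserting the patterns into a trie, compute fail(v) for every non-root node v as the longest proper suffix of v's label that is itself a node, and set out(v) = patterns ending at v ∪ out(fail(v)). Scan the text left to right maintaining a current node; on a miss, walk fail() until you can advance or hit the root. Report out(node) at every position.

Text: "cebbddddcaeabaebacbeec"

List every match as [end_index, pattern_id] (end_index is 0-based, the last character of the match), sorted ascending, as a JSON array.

Build:
Trie nodes:
  0='ε' goto a→8 b→1 c→13 d→6 e→18
  1='b' goto a→2
  2='ba' goto e→3
  3='bae' goto b→4
  4='baeb' goto a→5
  5='baeba' goto ·  [P0 ends]
  6='d' goto d→7 e→9
  7='dd' goto ·  [P1 ends]
  8='a' goto ·  [P2 ends]
  9='de' goto a→10
  10='dea' goto a→11
  11='deaa' goto c→12
  12='deaac' goto ·  [P3 ends]
  13='c' goto b→14
  14='cb' goto e→15
  15='cbe' goto e→16
  16='cbee' goto c→17
  17='cbeec' goto ·  [P4 ends]
  18='e' goto b→19
  19='eb' goto a→20
  20='eba' goto ·  [P5 ends]

Failure links (BFS by depth):
  fail(1) 'b': from fail(0)=0 chase 'b': 0 ⇒ 0;  out=∅∪out(0)=∅
  fail(6) 'd': from fail(0)=0 chase 'd': 0 ⇒ 0;  out=∅∪out(0)=∅
  fail(8) 'a': from fail(0)=0 chase 'a': 0 ⇒ 0;  out={2}∪out(0)={2}
  fail(13) 'c': from fail(0)=0 chase 'c': 0 ⇒ 0;  out=∅∪out(0)=∅
  fail(18) 'e': from fail(0)=0 chase 'e': 0 ⇒ 0;  out=∅∪out(0)=∅
  fail(2) 'ba': from fail(1)=0 chase 'a': 0 ⇒ 8;  out=∅∪out(8)={2}
  fail(7) 'dd': from fail(6)=0 chase 'd': 0 ⇒ 6;  out={1}∪out(6)={1}
  fail(9) 'de': from fail(6)=0 chase 'e': 0 ⇒ 18;  out=∅∪out(18)=∅
  fail(14) 'cb': from fail(13)=0 chase 'b': 0 ⇒ 1;  out=∅∪out(1)=∅
  fail(19) 'eb': from fail(18)=0 chase 'b': 0 ⇒ 1;  out=∅∪out(1)=∅
  fail(3) 'bae': from fail(2)=8 chase 'e': 8→0 ⇒ 18;  out=∅∪out(18)=∅
  fail(10) 'dea': from fail(9)=18 chase 'a': 18→0 ⇒ 8;  out=∅∪out(8)={2}
  fail(15) 'cbe': from fail(14)=1 chase 'e': 1→0 ⇒ 18;  out=∅∪out(18)=∅
  fail(20) 'eba': from fail(19)=1 chase 'a': 1 ⇒ 2;  out={5}∪out(2)={2,5}
  fail(4) 'baeb': from fail(3)=18 chase 'b': 18 ⇒ 19;  out=∅∪out(19)=∅
  fail(11) 'deaa': from fail(10)=8 chase 'a': 8→0 ⇒ 8;  out=∅∪out(8)={2}
  fail(16) 'cbee': from fail(15)=18 chase 'e': 18→0 ⇒ 18;  out=∅∪out(18)=∅
  fail(5) 'baeba': from fail(4)=19 chase 'a': 19 ⇒ 20;  out={0}∪out(20)={0,2,5}
  fail(12) 'deaac': from fail(11)=8 chase 'c': 8→0 ⇒ 13;  out={3}∪out(13)={3}
  fail(17) 'cbeec': from fail(16)=18 chase 'c': 18→0 ⇒ 13;  out={4}∪out(13)={4}

Scan:
[0] read 'c'  n0⇒n13
[1] read 'e'  n13⇒n18 ·f
[2] read 'b'  n18⇒n19
[3] read 'b'  n19⇒n1 ·f
[4] read 'd'  n1⇒n6 ·f
[5] read 'd'  n6⇒n7  emit P1@[4:5]
[6] read 'd'  n7⇒n7 ·f  emit P1@[5:6]
[7] read 'd'  n7⇒n7 ·f  emit P1@[6:7]
[8] read 'c'  n7⇒n13 ·f
[9] read 'a'  n13⇒n8 ·f  emit P2@[9:9]
[10] read 'e'  n8⇒n18 ·f
[11] read 'a'  n18⇒n8 ·f  emit P2@[11:11]
[12] read 'b'  n8⇒n1 ·f
[13] read 'a'  n1⇒n2  emit P2@[13:13]
[14] read 'e'  n2⇒n3
[15] read 'b'  n3⇒n4
[16] read 'a'  n4⇒n5  emit P0@[12:16],P2@[16:16],P5@[14:16]
[17] read 'c'  n5⇒n13 ·f
[18] read 'b'  n13⇒n14
[19] read 'e'  n14⇒n15
[20] read 'e'  n15⇒n16
[21] read 'c'  n16⇒n17  emit P4@[17:21]

Result: [[5,1],[6,1],[7,1],[9,2],[11,2],[13,2],[16,0],[16,2],[16,5],[21,4]]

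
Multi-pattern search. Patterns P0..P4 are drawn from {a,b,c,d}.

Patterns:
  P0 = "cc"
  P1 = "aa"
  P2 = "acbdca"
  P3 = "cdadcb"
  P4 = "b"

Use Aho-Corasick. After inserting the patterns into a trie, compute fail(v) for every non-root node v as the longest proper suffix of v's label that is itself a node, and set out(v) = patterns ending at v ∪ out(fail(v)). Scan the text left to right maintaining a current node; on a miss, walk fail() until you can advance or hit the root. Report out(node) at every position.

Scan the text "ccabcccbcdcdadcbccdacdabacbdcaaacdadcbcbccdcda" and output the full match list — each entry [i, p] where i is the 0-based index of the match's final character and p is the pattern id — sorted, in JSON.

Construct AC machine:
Trie (insert patterns):
  n0 'ε': a→3 b→15 c→1
  n1 'c': c→2 d→10
  n2 'cc': ·  ←P0
  n3 'a': a→4 c→5
  n4 'aa': ·  ←P1
  n5 'ac': b→6
  n6 'acb': d→7
  n7 'acbd': c→8
  n8 'acbdc': a→9
  n9 'acbdca': ·  ←P2
  n10 'cd': a→11
  n11 'cda': d→12
  n12 'cdad': c→13
  n13 'cdadc': b→14
  n14 'cdadcb': ·  ←P3
  n15 'b': ·  ←P4

Failure links (BFS by depth):
  fail(1) 'c': from fail(0)=0 chase 'c': 0 ⇒ 0;  out=∅∪out(0)=∅
  fail(3) 'a': from fail(0)=0 chase 'a': 0 ⇒ 0;  out=∅∪out(0)=∅
  fail(15) 'b': from fail(0)=0 chase 'b': 0 ⇒ 0;  out={4}∪out(0)={4}
  fail(2) 'cc': from fail(1)=0 chase 'c': 0 ⇒ 1;  out={0}∪out(1)={0}
  fail(4) 'aa': from fail(3)=0 chase 'a': 0 ⇒ 3;  out={1}∪out(3)={1}
  fail(5) 'ac': from fail(3)=0 chase 'c': 0 ⇒ 1;  out=∅∪out(1)=∅
  fail(10) 'cd': from fail(1)=0 chase 'd': 0 ⇒ 0;  out=∅∪out(0)=∅
  fail(6) 'acb': from fail(5)=1 chase 'b': 1→0 ⇒ 15;  out=∅∪out(15)={4}
  fail(11) 'cda': from fail(10)=0 chase 'a': 0 ⇒ 3;  out=∅∪out(3)=∅
  fail(7) 'acbd': from fail(6)=15 chase 'd': 15→0 ⇒ 0;  out=∅∪out(0)=∅
  fail(12) 'cdad': from fail(11)=3 chase 'd': 3→0 ⇒ 0;  out=∅∪out(0)=∅
  fail(8) 'acbdc': from fail(7)=0 chase 'c': 0 ⇒ 1;  out=∅∪out(1)=∅
  fail(13) 'cdadc': from fail(12)=0 chase 'c': 0 ⇒ 1;  out=∅∪out(1)=∅
  fail(9) 'acbdca': from fail(8)=1 chase 'a': 1→0 ⇒ 3;  out={2}∪out(3)={2}
  fail(14) 'cdadcb': from fail(13)=1 chase 'b': 1→0 ⇒ 15;  out={3}∪out(15)={3,4}

Scan:
[0] read 'c'  n0⇒n1
[1] read 'c'  n1⇒n2  ** P0@[0:1]
[2] read 'a'  n2⇒n3 (fail-walked)
[3] read 'b'  n3⇒n15 (fail-walked)  ** P4@[3:3]
[4] read 'c'  n15⇒n1 (fail-walked)
[5] read 'c'  n1⇒n2  ** P0@[4:5]
[6] read 'c'  n2⇒n2 (fail-walked)  ** P0@[5:6]
[7] read 'b'  n2⇒n15 (fail-walked)  ** P4@[7:7]
[8] read 'c'  n15⇒n1 (fail-walked)
[9] read 'd'  n1⇒n10
[10] read 'c'  n10⇒n1 (fail-walked)
[11] read 'd'  n1⇒n10
[12] read 'a'  n10⇒n11
[13] read 'd'  n11⇒n12
[14] read 'c'  n12⇒n13
[15] read 'b'  n13⇒n14  ** P3@[10:15],P4@[15:15]
[16] read 'c'  n14⇒n1 (fail-walked)
[17] read 'c'  n1⇒n2  ** P0@[16:17]
[18] read 'd'  n2⇒n10 (fail-walked)
[19] read 'a'  n10⇒n11
[20] read 'c'  n11⇒n5 (fail-walked)
[21] read 'd'  n5⇒n10 (fail-walked)
[22] read 'a'  n10⇒n11
[23] read 'b'  n11⇒n15 (fail-walked)  ** P4@[23:23]
[24] read 'a'  n15⇒n3 (fail-walked)
[25] read 'c'  n3⇒n5
[26] read 'b'  n5⇒n6  ** P4@[26:26]
[27] read 'd'  n6⇒n7
[28] read 'c'  n7⇒n8
[29] read 'a'  n8⇒n9  ** P2@[24:29]
[30] read 'a'  n9⇒n4 (fail-walked)  ** P1@[29:30]
[31] read 'a'  n4⇒n4 (fail-walked)  ** P1@[30:31]
[32] read 'c'  n4⇒n5 (fail-walked)
[33] read 'd'  n5⇒n10 (fail-walked)
[34] read 'a'  n10⇒n11
[35] read 'd'  n11⇒n12
[36] read 'c'  n12⇒n13
[37] read 'b'  n13⇒n14  ** P3@[32:37],P4@[37:37]
[38] read 'c'  n14⇒n1 (fail-walked)
[39] read 'b'  n1⇒n15 (fail-walked)  ** P4@[39:39]
[40] read 'c'  n15⇒n1 (fail-walked)
[41] read 'c'  n1⇒n2  ** P0@[40:41]
[42] read 'd'  n2⇒n10 (fail-walked)
[43] read 'c'  n10⇒n1 (fail-walked)
[44] read 'd'  n1⇒n10
[45] read 'a'  n10⇒n11

Result: [[1,0],[3,4],[5,0],[6,0],[7,4],[15,3],[15,4],[17,0],[23,4],[26,4],[29,2],[30,1],[31,1],[37,3],[37,4],[39,4],[41,0]]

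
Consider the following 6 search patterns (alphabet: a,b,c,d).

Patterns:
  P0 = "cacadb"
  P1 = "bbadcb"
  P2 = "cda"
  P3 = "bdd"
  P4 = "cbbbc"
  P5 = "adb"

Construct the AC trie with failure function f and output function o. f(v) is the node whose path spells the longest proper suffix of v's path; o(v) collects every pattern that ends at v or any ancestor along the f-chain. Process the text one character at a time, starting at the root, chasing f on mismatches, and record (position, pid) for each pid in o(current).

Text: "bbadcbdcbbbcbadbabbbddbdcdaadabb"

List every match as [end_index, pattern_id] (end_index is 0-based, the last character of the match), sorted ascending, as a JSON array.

Construct AC machine:
Trie nodes:
  0='ε' goto a→21 b→7 c→1
  1='c' goto a→2 b→17 d→13
  2='ca' goto c→3
  3='cac' goto a→4
  4='caca' goto d→5
  5='cacad' goto b→6
  6='cacadb' goto ·  ←P0
  7='b' goto b→8 d→15
  8='bb' goto a→9
  9='bba' goto d→10
  10='bbad' goto c→11
  11='bbadc' goto b→12
  12='bbadcb' goto ·  ←P1
  13='cd' goto a→14
  14='cda' goto ·  ←P2
  15='bd' goto d→16
  16='bdd' goto ·  ←P3
  17='cb' goto b→18
  18='cbb' goto b→19
  19='cbbb' goto c→20
  20='cbbbc' goto ·  ←P4
  21='a' goto d→22
  22='ad' goto b→23
  23='adb' goto ·  ←P5

BFS fail/out derivation:
  n1('c'): parent n0 fail=0; on 'c' 0 → fail=0;  out ∅∪∅=∅
  n7('b'): parent n0 fail=0; on 'b' 0 → fail=0;  out ∅∪∅=∅
  n21('a'): parent n0 fail=0; on 'a' 0 → fail=0;  out ∅∪∅=∅
  n2('ca'): parent n1 fail=0; on 'a' 0 → fail=21;  out ∅∪∅=∅
  n8('bb'): parent n7 fail=0; on 'b' 0 → fail=7;  out ∅∪∅=∅
  n13('cd'): parent n1 fail=0; on 'd' 0 → fail=0;  out ∅∪∅=∅
  n15('bd'): parent n7 fail=0; on 'd' 0 → fail=0;  out ∅∪∅=∅
  n17('cb'): parent n1 fail=0; on 'b' 0 → fail=7;  out ∅∪∅=∅
  n22('ad'): parent n21 fail=0; on 'd' 0 → fail=0;  out ∅∪∅=∅
  n3('cac'): parent n2 fail=21; on 'c' 21→0 → fail=1;  out ∅∪∅=∅
  n9('bba'): parent n8 fail=7; on 'a' 7→0 → fail=21;  out ∅∪∅=∅
  n14('cda'): parent n13 fail=0; on 'a' 0 → fail=21;  out {2}∪∅={2}
  n16('bdd'): parent n15 fail=0; on 'd' 0 → fail=0;  out {3}∪∅={3}
  n18('cbb'): parent n17 fail=7; on 'b' 7 → fail=8;  out ∅∪∅=∅
  n23('adb'): parent n22 fail=0; on 'b' 0 → fail=7;  out {5}∪∅={5}
  n4('caca'): parent n3 fail=1; on 'a' 1 → fail=2;  out ∅∪∅=∅
  n10('bbad'): parent n9 fail=21; on 'd' 21 → fail=22;  out ∅∪∅=∅
  n19('cbbb'): parent n18 fail=8; on 'b' 8→7 → fail=8;  out ∅∪∅=∅
  n5('cacad'): parent n4 fail=2; on 'd' 2→21 → fail=22;  out ∅∪∅=∅
  n11('bbadc'): parent n10 fail=22; on 'c' 22→0 → fail=1;  out ∅∪∅=∅
  n20('cbbbc'): parent n19 fail=8; on 'c' 8→7→0 → fail=1;  out {4}∪∅={4}
  n6('cacadb'): parent n5 fail=22; on 'b' 22 → fail=23;  out {0}∪{5}={0,5}
  n12('bbadcb'): parent n11 fail=1; on 'b' 1 → fail=17;  out {1}∪∅={1}

Text stream:
pos 0 'b': at 7
pos 1 'b': at 8
pos 2 'a': at 9
pos 3 'd': at 10
pos 4 'c': at 11
pos 5 'b': at 12  → match P1@[0:5]
pos 6 'd': at 15 ·f
pos 7 'c': at 1 ·f
pos 8 'b': at 17
pos 9 'b': at 18
pos 10 'b': at 19
pos 11 'c': at 20  → match P4@[7:11]
pos 12 'b': at 17 ·f
pos 13 'a': at 21 ·f
pos 14 'd': at 22
pos 15 'b': at 23  → match P5@[13:15]
pos 16 'a': at 21 ·f
pos 17 'b': at 7 ·f
pos 18 'b': at 8
pos 19 'b': at 8 ·f
pos 20 'd': at 15 ·f
pos 21 'd': at 16  → match P3@[19:21]
pos 22 'b': at 7 ·f
pos 23 'd': at 15
pos 24 'c': at 1 ·f
pos 25 'd': at 13
pos 26 'a': at 14  → match P2@[24:26]
pos 27 'a': at 21 ·f
pos 28 'd': at 22
pos 29 'a': at 21 ·f
pos 30 'b': at 7 ·f
pos 31 'b': at 8

Result: [[5,1],[11,4],[15,5],[21,3],[26,2]]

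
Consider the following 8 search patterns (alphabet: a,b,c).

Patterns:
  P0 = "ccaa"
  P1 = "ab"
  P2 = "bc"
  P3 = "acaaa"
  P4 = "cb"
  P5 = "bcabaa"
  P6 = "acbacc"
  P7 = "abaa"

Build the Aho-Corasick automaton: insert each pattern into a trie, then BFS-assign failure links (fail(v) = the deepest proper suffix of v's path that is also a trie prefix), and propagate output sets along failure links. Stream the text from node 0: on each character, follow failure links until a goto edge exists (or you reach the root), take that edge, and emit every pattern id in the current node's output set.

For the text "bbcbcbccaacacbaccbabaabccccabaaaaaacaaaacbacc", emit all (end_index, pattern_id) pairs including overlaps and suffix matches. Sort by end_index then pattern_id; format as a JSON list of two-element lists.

Build automaton:
Trie (insert patterns):
  n0 'ε': a→5 b→7 c→1
  n1 'c': b→13 c→2
  n2 'cc': a→3
  n3 'cca': a→4
  n4 'ccaa': ·  [P0 ends]
  n5 'a': b→6 c→9
  n6 'ab': a→22  [P1 ends]
  n7 'b': c→8
  n8 'bc': a→14  [P2 ends]
  n9 'ac': a→10 b→18
  n10 'aca': a→11
  n11 'acaa': a→12
  n12 'acaaa': ·  [P3 ends]
  n13 'cb': ·  [P4 ends]
  n14 'bca': b→15
  n15 'bcab': a→16
  n16 'bcaba': a→17
  n17 'bcabaa': ·  [P5 ends]
  n18 'acb': a→19
  n19 'acba': c→20
  n20 'acbac': c→21
  n21 'acbacc': ·  [P6 ends]
  n22 'aba': a→23
  n23 'abaa': ·  [P7 ends]

BFS fail/out derivation:
  n1('c'): parent n0 fail=0; on 'c' 0 → fail=0;  out ∅∪∅=∅
  n5('a'): parent n0 fail=0; on 'a' 0 → fail=0;  out ∅∪∅=∅
  n7('b'): parent n0 fail=0; on 'b' 0 → fail=0;  out ∅∪∅=∅
  n2('cc'): parent n1 fail=0; on 'c' 0 → fail=1;  out ∅∪∅=∅
  n6('ab'): parent n5 fail=0; on 'b' 0 → fail=7;  out {1}∪∅={1}
  n8('bc'): parent n7 fail=0; on 'c' 0 → fail=1;  out {2}∪∅={2}
  n9('ac'): parent n5 fail=0; on 'c' 0 → fail=1;  out ∅∪∅=∅
  n13('cb'): parent n1 fail=0; on 'b' 0 → fail=7;  out {4}∪∅={4}
  n3('cca'): parent n2 fail=1; on 'a' 1→0 → fail=5;  out ∅∪∅=∅
  n10('aca'): parent n9 fail=1; on 'a' 1→0 → fail=5;  out ∅∪∅=∅
  n14('bca'): parent n8 fail=1; on 'a' 1→0 → fail=5;  out ∅∪∅=∅
  n18('acb'): parent n9 fail=1; on 'b' 1 → fail=13;  out ∅∪{4}={4}
  n22('aba'): parent n6 fail=7; on 'a' 7→0 → fail=5;  out ∅∪∅=∅
  n4('ccaa'): parent n3 fail=5; on 'a' 5→0 → fail=5;  out {0}∪∅={0}
  n11('acaa'): parent n10 fail=5; on 'a' 5→0 → fail=5;  out ∅∪∅=∅
  n15('bcab'): parent n14 fail=5; on 'b' 5 → fail=6;  out ∅∪{1}={1}
  n19('acba'): parent n18 fail=13; on 'a' 13→7→0 → fail=5;  out ∅∪∅=∅
  n23('abaa'): parent n22 fail=5; on 'a' 5→0 → fail=5;  out {7}∪∅={7}
  n12('acaaa'): parent n11 fail=5; on 'a' 5→0 → fail=5;  out {3}∪∅={3}
  n16('bcaba'): parent n15 fail=6; on 'a' 6 → fail=22;  out ∅∪∅=∅
  n20('acbac'): parent n19 fail=5; on 'c' 5 → fail=9;  out ∅∪∅=∅
  n17('bcabaa'): parent n16 fail=22; on 'a' 22 → fail=23;  out {5}∪{7}={5,7}
  n21('acbacc'): parent n20 fail=9; on 'c' 9→1 → fail=2;  out {6}∪∅={6}

Text stream:
i=0 'b': node 0→7
i=1 'b': node 7→7 (via fail)
i=2 'c': node 7→8  ** P2@[1:2]
i=3 'b': node 8→13 (via fail)  ** P4@[2:3]
i=4 'c': node 13→8 (via fail)  ** P2@[3:4]
i=5 'b': node 8→13 (via fail)  ** P4@[4:5]
i=6 'c': node 13→8 (via fail)  ** P2@[5:6]
i=7 'c': node 8→2 (via fail)
i=8 'a': node 2→3
i=9 'a': node 3→4  ** P0@[6:9]
i=10 'c': node 4→9 (via fail)
i=11 'a': node 9→10
i=12 'c': node 10→9 (via fail)
i=13 'b': node 9→18  ** P4@[12:13]
i=14 'a': node 18→19
i=15 'c': node 19→20
i=16 'c': node 20→21  ** P6@[11:16]
i=17 'b': node 21→13 (via fail)  ** P4@[16:17]
i=18 'a': node 13→5 (via fail)
i=19 'b': node 5→6  ** P1@[18:19]
i=20 'a': node 6→22
i=21 'a': node 22→23  ** P7@[18:21]
i=22 'b': node 23→6 (via fail)  ** P1@[21:22]
i=23 'c': node 6→8 (via fail)  ** P2@[22:23]
i=24 'c': node 8→2 (via fail)
i=25 'c': node 2→2 (via fail)
i=26 'c': node 2→2 (via fail)
i=27 'a': node 2→3
i=28 'b': node 3→6 (via fail)  ** P1@[27:28]
i=29 'a': node 6→22
i=30 'a': node 22→23  ** P7@[27:30]
i=31 'a': node 23→5 (via fail)
i=32 'a': node 5→5 (via fail)
i=33 'a': node 5→5 (via fail)
i=34 'a': node 5→5 (via fail)
i=35 'c': node 5→9
i=36 'a': node 9→10
i=37 'a': node 10→11
i=38 'a': node 11→12  ** P3@[34:38]
i=39 'a': node 12→5 (via fail)
i=40 'c': node 5→9
i=41 'b': node 9→18  ** P4@[40:41]
i=42 'a': node 18→19
i=43 'c': node 19→20
i=44 'c': node 20→21  ** P6@[39:44]

Matches: [[2,2],[3,4],[4,2],[5,4],[6,2],[9,0],[13,4],[16,6],[17,4],[19,1],[21,7],[22,1],[23,2],[28,1],[30,7],[38,3],[41,4],[44,6]]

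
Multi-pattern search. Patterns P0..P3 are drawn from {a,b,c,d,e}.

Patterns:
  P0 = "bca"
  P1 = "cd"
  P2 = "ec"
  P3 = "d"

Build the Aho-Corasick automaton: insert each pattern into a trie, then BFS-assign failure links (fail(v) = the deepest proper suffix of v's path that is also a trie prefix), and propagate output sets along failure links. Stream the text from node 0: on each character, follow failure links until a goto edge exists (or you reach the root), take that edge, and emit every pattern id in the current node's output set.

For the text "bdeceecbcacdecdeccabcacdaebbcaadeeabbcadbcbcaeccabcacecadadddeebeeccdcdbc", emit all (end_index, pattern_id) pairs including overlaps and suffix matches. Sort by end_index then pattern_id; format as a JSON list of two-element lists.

Construct AC machine:
Trie nodes:
  n0 'ε': b→1 c→4 d→8 e→6
  n1 'b': c→2
  n2 'bc': a→3
  n3 'bca': ·  ←P0
  n4 'c': d→5
  n5 'cd': ·  ←P1
  n6 'e': c→7
  n7 'ec': ·  ←P2
  n8 'd': ·  ←P3

Failure links (BFS by depth):
  fail(1) 'b': from fail(0)=0 chase 'b': 0 ⇒ 0;  out=∅∪out(0)=∅
  fail(4) 'c': from fail(0)=0 chase 'c': 0 ⇒ 0;  out=∅∪out(0)=∅
  fail(6) 'e': from fail(0)=0 chase 'e': 0 ⇒ 0;  out=∅∪out(0)=∅
  fail(8) 'd': from fail(0)=0 chase 'd': 0 ⇒ 0;  out={3}∪out(0)={3}
  fail(2) 'bc': from fail(1)=0 chase 'c': 0 ⇒ 4;  out=∅∪out(4)=∅
  fail(5) 'cd': from fail(4)=0 chase 'd': 0 ⇒ 8;  out={1}∪out(8)={1,3}
  fail(7) 'ec': from fail(6)=0 chase 'c': 0 ⇒ 4;  out={2}∪out(4)={2}
  fail(3) 'bca': from fail(2)=4 chase 'a': 4→0 ⇒ 0;  out={0}∪out(0)={0}

Run:
[0] read 'b'  n0⇒n1
[1] read 'd'  n1⇒n8 (via fail)  → match P3@[1:1]
[2] read 'e'  n8⇒n6 (via fail)
[3] read 'c'  n6⇒n7  → match P2@[2:3]
[4] read 'e'  n7⇒n6 (via fail)
[5] read 'e'  n6⇒n6 (via fail)
[6] read 'c'  n6⇒n7  → match P2@[5:6]
[7] read 'b'  n7⇒n1 (via fail)
[8] read 'c'  n1⇒n2
[9] read 'a'  n2⇒n3  → match P0@[7:9]
[10] read 'c'  n3⇒n4 (via fail)
[11] read 'd'  n4⇒n5  → match P1@[10:11],P3@[11:11]
[12] read 'e'  n5⇒n6 (via fail)
[13] read 'c'  n6⇒n7  → match P2@[12:13]
[14] read 'd'  n7⇒n5 (via fail)  → match P1@[13:14],P3@[14:14]
[15] read 'e'  n5⇒n6 (via fail)
[16] read 'c'  n6⇒n7  → match P2@[15:16]
[17] read 'c'  n7⇒n4 (via fail)
[18] read 'a'  n4⇒n0 (via fail)
[19] read 'b'  n0⇒n1
[20] read 'c'  n1⇒n2
[21] read 'a'  n2⇒n3  → match P0@[19:21]
[22] read 'c'  n3⇒n4 (via fail)
[23] read 'd'  n4⇒n5  → match P1@[22:23],P3@[23:23]
[24] read 'a'  n5⇒n0 (via fail)
[25] read 'e'  n0⇒n6
[26] read 'b'  n6⇒n1 (via fail)
[27] read 'b'  n1⇒n1 (via fail)
[28] read 'c'  n1⇒n2
[29] read 'a'  n2⇒n3  → match P0@[27:29]
[30] read 'a'  n3⇒n0 (via fail)
[31] read 'd'  n0⇒n8  → match P3@[31:31]
[32] read 'e'  n8⇒n6 (via fail)
[33] read 'e'  n6⇒n6 (via fail)
[34] read 'a'  n6⇒n0 (via fail)
[35] read 'b'  n0⇒n1
[36] read 'b'  n1⇒n1 (via fail)
[37] read 'c'  n1⇒n2
[38] read 'a'  n2⇒n3  → match P0@[36:38]
[39] read 'd'  n3⇒n8 (via fail)  → match P3@[39:39]
[40] read 'b'  n8⇒n1 (via fail)
[41] read 'c'  n1⇒n2
[42] read 'b'  n2⇒n1 (via fail)
[43] read 'c'  n1⇒n2
[44] read 'a'  n2⇒n3  → match P0@[42:44]
[45] read 'e'  n3⇒n6 (via fail)
[46] read 'c'  n6⇒n7  → match P2@[45:46]
[47] read 'c'  n7⇒n4 (via fail)
[48] read 'a'  n4⇒n0 (via fail)
[49] read 'b'  n0⇒n1
[50] read 'c'  n1⇒n2
[51] read 'a'  n2⇒n3  → match P0@[49:51]
[52] read 'c'  n3⇒n4 (via fail)
[53] read 'e'  n4⇒n6 (via fail)
[54] read 'c'  n6⇒n7  → match P2@[53:54]
[55] read 'a'  n7⇒n0 (via fail)
[56] read 'd'  n0⇒n8  → match P3@[56:56]
[57] read 'a'  n8⇒n0 (via fail)
[58] read 'd'  n0⇒n8  → match P3@[58:58]
[59] read 'd'  n8⇒n8 (via fail)  → match P3@[59:59]
[60] read 'd'  n8⇒n8 (via fail)  → match P3@[60:60]
[61] read 'e'  n8⇒n6 (via fail)
[62] read 'e'  n6⇒n6 (via fail)
[63] read 'b'  n6⇒n1 (via fail)
[64] read 'e'  n1⇒n6 (via fail)
[65] read 'e'  n6⇒n6 (via fail)
[66] read 'c'  n6⇒n7  → match P2@[65:66]
[67] read 'c'  n7⇒n4 (via fail)
[68] read 'd'  n4⇒n5  → match P1@[67:68],P3@[68:68]
[69] read 'c'  n5⇒n4 (via fail)
[70] read 'd'  n4⇒n5  → match P1@[69:70],P3@[70:70]
[71] read 'b'  n5⇒n1 (via fail)
[72] read 'c'  n1⇒n2

All matches (sorted): [[1,3],[3,2],[6,2],[9,0],[11,1],[11,3],[13,2],[14,1],[14,3],[16,2],[21,0],[23,1],[23,3],[29,0],[31,3],[38,0],[39,3],[44,0],[46,2],[51,0],[54,2],[56,3],[58,3],[59,3],[60,3],[66,2],[68,1],[68,3],[70,1],[70,3]]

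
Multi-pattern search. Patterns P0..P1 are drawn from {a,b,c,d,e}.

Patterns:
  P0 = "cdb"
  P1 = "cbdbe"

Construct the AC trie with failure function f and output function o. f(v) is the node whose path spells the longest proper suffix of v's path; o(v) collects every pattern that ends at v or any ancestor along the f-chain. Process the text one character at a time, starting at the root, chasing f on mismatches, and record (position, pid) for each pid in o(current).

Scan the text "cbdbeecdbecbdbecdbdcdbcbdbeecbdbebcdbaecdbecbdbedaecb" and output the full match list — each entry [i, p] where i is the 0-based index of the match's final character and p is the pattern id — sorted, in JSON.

Build automaton:
Trie (insert patterns):
  0='ε' goto c→1
  1='c' goto b→4 d→2
  2='cd' goto b→3
  3='cdb' goto ·  ←P0
  4='cb' goto d→5
  5='cbd' goto b→6
  6='cbdb' goto e→7
  7='cbdbe' goto ·  ←P1

Failure links (BFS by depth):
  n1('c'): parent n0 fail=0; on 'c' 0 → fail=0;  out ∅∪∅=∅
  n2('cd'): parent n1 fail=0; on 'd' 0 → fail=0;  out ∅∪∅=∅
  n4('cb'): parent n1 fail=0; on 'b' 0 → fail=0;  out ∅∪∅=∅
  n3('cdb'): parent n2 fail=0; on 'b' 0 → fail=0;  out {0}∪∅={0}
  n5('cbd'): parent n4 fail=0; on 'd' 0 → fail=0;  out ∅∪∅=∅
  n6('cbdb'): parent n5 fail=0; on 'b' 0 → fail=0;  out ∅∪∅=∅
  n7('cbdbe'): parent n6 fail=0; on 'e' 0 → fail=0;  out {1}∪∅={1}

Text stream:
pos 0 'c': at 1
pos 1 'b': at 4
pos 2 'd': at 5
pos 3 'b': at 6
pos 4 'e': at 7  ** P1@[0:4]
pos 5 'e': at 0 ·f
pos 6 'c': at 1
pos 7 'd': at 2
pos 8 'b': at 3  ** P0@[6:8]
pos 9 'e': at 0 ·f
pos 10 'c': at 1
pos 11 'b': at 4
pos 12 'd': at 5
pos 13 'b': at 6
pos 14 'e': at 7  ** P1@[10:14]
pos 15 'c': at 1 ·f
pos 16 'd': at 2
pos 17 'b': at 3  ** P0@[15:17]
pos 18 'd': at 0 ·f
pos 19 'c': at 1
pos 20 'd': at 2
pos 21 'b': at 3  ** P0@[19:21]
pos 22 'c': at 1 ·f
pos 23 'b': at 4
pos 24 'd': at 5
pos 25 'b': at 6
pos 26 'e': at 7  ** P1@[22:26]
pos 27 'e': at 0 ·f
pos 28 'c': at 1
pos 29 'b': at 4
pos 30 'd': at 5
pos 31 'b': at 6
pos 32 'e': at 7  ** P1@[28:32]
pos 33 'b': at 0 ·f
pos 34 'c': at 1
pos 35 'd': at 2
pos 36 'b': at 3  ** P0@[34:36]
pos 37 'a': at 0 ·f
pos 38 'e': at 0
pos 39 'c': at 1
pos 40 'd': at 2
pos 41 'b': at 3  ** P0@[39:41]
pos 42 'e': at 0 ·f
pos 43 'c': at 1
pos 44 'b': at 4
pos 45 'd': at 5
pos 46 'b': at 6
pos 47 'e': at 7  ** P1@[43:47]
pos 48 'd': at 0 ·f
pos 49 'a': at 0
pos 50 'e': at 0
pos 51 'c': at 1
pos 52 'b': at 4

Result: [[4,1],[8,0],[14,1],[17,0],[21,0],[26,1],[32,1],[36,0],[41,0],[47,1]]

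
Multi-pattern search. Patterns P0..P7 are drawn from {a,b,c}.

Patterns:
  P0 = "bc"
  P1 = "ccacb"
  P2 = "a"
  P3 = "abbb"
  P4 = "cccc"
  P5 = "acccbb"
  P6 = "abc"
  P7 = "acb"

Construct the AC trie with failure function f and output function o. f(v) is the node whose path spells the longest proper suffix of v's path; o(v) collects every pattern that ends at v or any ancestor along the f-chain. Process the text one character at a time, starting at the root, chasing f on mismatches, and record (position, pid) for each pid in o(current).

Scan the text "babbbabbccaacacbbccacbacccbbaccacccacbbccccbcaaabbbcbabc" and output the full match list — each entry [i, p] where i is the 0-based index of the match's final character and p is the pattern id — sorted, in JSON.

Construct AC machine:
Trie (insert patterns):
  0='ε' goto a→8 b→1 c→3
  1='b' goto c→2
  2='bc' goto ·  [P0 ends]
  3='c' goto c→4
  4='cc' goto a→5 c→12
  5='cca' goto c→6
  6='ccac' goto b→7
  7='ccacb' goto ·  [P1 ends]
  8='a' goto b→9 c→14  [P2 ends]
  9='ab' goto b→10 c→19
  10='abb' goto b→11
  11='abbb' goto ·  [P3 ends]
  12='ccc' goto c→13
  13='cccc' goto ·  [P4 ends]
  14='ac' goto b→20 c→15
  15='acc' goto c→16
  16='accc' goto b→17
  17='acccb' goto b→18
  18='acccbb' goto ·  [P5 ends]
  19='abc' goto ·  [P6 ends]
  20='acb' goto ·  [P7 ends]

BFS fail/out derivation:
  n1('b'): parent n0 fail=0; on 'b' 0 → fail=0;  out ∅∪∅=∅
  n3('c'): parent n0 fail=0; on 'c' 0 → fail=0;  out ∅∪∅=∅
  n8('a'): parent n0 fail=0; on 'a' 0 → fail=0;  out {2}∪∅={2}
  n2('bc'): parent n1 fail=0; on 'c' 0 → fail=3;  out {0}∪∅={0}
  n4('cc'): parent n3 fail=0; on 'c' 0 → fail=3;  out ∅∪∅=∅
  n9('ab'): parent n8 fail=0; on 'b' 0 → fail=1;  out ∅∪∅=∅
  n14('ac'): parent n8 fail=0; on 'c' 0 → fail=3;  out ∅∪∅=∅
  n5('cca'): parent n4 fail=3; on 'a' 3→0 → fail=8;  out ∅∪{2}={2}
  n10('abb'): parent n9 fail=1; on 'b' 1→0 → fail=1;  out ∅∪∅=∅
  n12('ccc'): parent n4 fail=3; on 'c' 3 → fail=4;  out ∅∪∅=∅
  n15('acc'): parent n14 fail=3; on 'c' 3 → fail=4;  out ∅∪∅=∅
  n19('abc'): parent n9 fail=1; on 'c' 1 → fail=2;  out {6}∪{0}={0,6}
  n20('acb'): parent n14 fail=3; on 'b' 3→0 → fail=1;  out {7}∪∅={7}
  n6('ccac'): parent n5 fail=8; on 'c' 8 → fail=14;  out ∅∪∅=∅
  n11('abbb'): parent n10 fail=1; on 'b' 1→0 → fail=1;  out {3}∪∅={3}
  n13('cccc'): parent n12 fail=4; on 'c' 4 → fail=12;  out {4}∪∅={4}
  n16('accc'): parent n15 fail=4; on 'c' 4 → fail=12;  out ∅∪∅=∅
  n7('ccacb'): parent n6 fail=14; on 'b' 14 → fail=20;  out {1}∪{7}={1,7}
  n17('acccb'): parent n16 fail=12; on 'b' 12→4→3→0 → fail=1;  out ∅∪∅=∅
  n18('acccbb'): parent n17 fail=1; on 'b' 1→0 → fail=1;  out {5}∪∅={5}

Run:
[0] read 'b'  n0⇒n1
[1] read 'a'  n1⇒n8 (via fail)  emit P2@[1:1]
[2] read 'b'  n8⇒n9
[3] read 'b'  n9⇒n10
[4] read 'b'  n10⇒n11  emit P3@[1:4]
[5] read 'a'  n11⇒n8 (via fail)  emit P2@[5:5]
[6] read 'b'  n8⇒n9
[7] read 'b'  n9⇒n10
[8] read 'c'  n10⇒n2 (via fail)  emit P0@[7:8]
[9] read 'c'  n2⇒n4 (via fail)
[10] read 'a'  n4⇒n5  emit P2@[10:10]
[11] read 'a'  n5⇒n8 (via fail)  emit P2@[11:11]
[12] read 'c'  n8⇒n14
[13] read 'a'  n14⇒n8 (via fail)  emit P2@[13:13]
[14] read 'c'  n8⇒n14
[15] read 'b'  n14⇒n20  emit P7@[13:15]
[16] read 'b'  n20⇒n1 (via fail)
[17] read 'c'  n1⇒n2  emit P0@[16:17]
[18] read 'c'  n2⇒n4 (via fail)
[19] read 'a'  n4⇒n5  emit P2@[19:19]
[20] read 'c'  n5⇒n6
[21] read 'b'  n6⇒n7  emit P1@[17:21],P7@[19:21]
[22] read 'a'  n7⇒n8 (via fail)  emit P2@[22:22]
[23] read 'c'  n8⇒n14
[24] read 'c'  n14⇒n15
[25] read 'c'  n15⇒n16
[26] read 'b'  n16⇒n17
[27] read 'b'  n17⇒n18  emit P5@[22:27]
[28] read 'a'  n18⇒n8 (via fail)  emit P2@[28:28]
[29] read 'c'  n8⇒n14
[30] read 'c'  n14⇒n15
[31] read 'a'  n15⇒n5 (via fail)  emit P2@[31:31]
[32] read 'c'  n5⇒n6
[33] read 'c'  n6⇒n15 (via fail)
[34] read 'c'  n15⇒n16
[35] read 'a'  n16⇒n5 (via fail)  emit P2@[35:35]
[36] read 'c'  n5⇒n6
[37] read 'b'  n6⇒n7  emit P1@[33:37],P7@[35:37]
[38] read 'b'  n7⇒n1 (via fail)
[39] read 'c'  n1⇒n2  emit P0@[38:39]
[40] read 'c'  n2⇒n4 (via fail)
[41] read 'c'  n4⇒n12
[42] read 'c'  n12⇒n13  emit P4@[39:42]
[43] read 'b'  n13⇒n1 (via fail)
[44] read 'c'  n1⇒n2  emit P0@[43:44]
[45] read 'a'  n2⇒n8 (via fail)  emit P2@[45:45]
[46] read 'a'  n8⇒n8 (via fail)  emit P2@[46:46]
[47] read 'a'  n8⇒n8 (via fail)  emit P2@[47:47]
[48] read 'b'  n8⇒n9
[49] read 'b'  n9⇒n10
[50] read 'b'  n10⇒n11  emit P3@[47:50]
[51] read 'c'  n11⇒n2 (via fail)  emit P0@[50:51]
[52] read 'b'  n2⇒n1 (via fail)
[53] read 'a'  n1⇒n8 (via fail)  emit P2@[53:53]
[54] read 'b'  n8⇒n9
[55] read 'c'  n9⇒n19  emit P0@[54:55],P6@[53:55]

All matches (sorted): [[1,2],[4,3],[5,2],[8,0],[10,2],[11,2],[13,2],[15,7],[17,0],[19,2],[21,1],[21,7],[22,2],[27,5],[28,2],[31,2],[35,2],[37,1],[37,7],[39,0],[42,4],[44,0],[45,2],[46,2],[47,2],[50,3],[51,0],[53,2],[55,0],[55,6]]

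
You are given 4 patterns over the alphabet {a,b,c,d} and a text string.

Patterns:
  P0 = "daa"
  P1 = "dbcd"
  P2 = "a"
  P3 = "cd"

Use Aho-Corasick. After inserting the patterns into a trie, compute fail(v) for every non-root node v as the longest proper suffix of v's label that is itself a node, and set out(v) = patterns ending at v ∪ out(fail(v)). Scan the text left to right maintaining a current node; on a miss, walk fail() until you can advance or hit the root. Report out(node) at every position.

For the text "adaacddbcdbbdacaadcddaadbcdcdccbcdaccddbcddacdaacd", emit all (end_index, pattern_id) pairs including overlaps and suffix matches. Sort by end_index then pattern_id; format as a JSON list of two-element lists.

Build automaton:
Trie nodes:
  0='ε' goto a→7 c→8 d→1
  1='d' goto a→2 b→4
  2='da' goto a→3
  3='daa' goto ·  [P0 ends]
  4='db' goto c→5
  5='dbc' goto d→6
  6='dbcd' goto ·  [P1 ends]
  7='a' goto ·  [P2 ends]
  8='c' goto d→9
  9='cd' goto ·  [P3 ends]

Failure links (BFS by depth):
  fail(1) 'd': from fail(0)=0 chase 'd': 0 ⇒ 0;  out=∅∪out(0)=∅
  fail(7) 'a': from fail(0)=0 chase 'a': 0 ⇒ 0;  out={2}∪out(0)={2}
  fail(8) 'c': from fail(0)=0 chase 'c': 0 ⇒ 0;  out=∅∪out(0)=∅
  fail(2) 'da': from fail(1)=0 chase 'a': 0 ⇒ 7;  out=∅∪out(7)={2}
  fail(4) 'db': from fail(1)=0 chase 'b': 0 ⇒ 0;  out=∅∪out(0)=∅
  fail(9) 'cd': from fail(8)=0 chase 'd': 0 ⇒ 1;  out={3}∪out(1)={3}
  fail(3) 'daa': from fail(2)=7 chase 'a': 7→0 ⇒ 7;  out={0}∪out(7)={0,2}
  fail(5) 'dbc': from fail(4)=0 chase 'c': 0 ⇒ 8;  out=∅∪out(8)=∅
  fail(6) 'dbcd': from fail(5)=8 chase 'd': 8 ⇒ 9;  out={1}∪out(9)={1,3}

Scan:
[0] read 'a'  n0⇒n7  ** P2@[0:0]
[1] read 'd'  n7⇒n1 (fail-walked)
[2] read 'a'  n1⇒n2  ** P2@[2:2]
[3] read 'a'  n2⇒n3  ** P0@[1:3],P2@[3:3]
[4] read 'c'  n3⇒n8 (fail-walked)
[5] read 'd'  n8⇒n9  ** P3@[4:5]
[6] read 'd'  n9⇒n1 (fail-walked)
[7] read 'b'  n1⇒n4
[8] read 'c'  n4⇒n5
[9] read 'd'  n5⇒n6  ** P1@[6:9],P3@[8:9]
[10] read 'b'  n6⇒n4 (fail-walked)
[11] read 'b'  n4⇒n0 (fail-walked)
[12] read 'd'  n0⇒n1
[13] read 'a'  n1⇒n2  ** P2@[13:13]
[14] read 'c'  n2⇒n8 (fail-walked)
[15] read 'a'  n8⇒n7 (fail-walked)  ** P2@[15:15]
[16] read 'a'  n7⇒n7 (fail-walked)  ** P2@[16:16]
[17] read 'd'  n7⇒n1 (fail-walked)
[18] read 'c'  n1⇒n8 (fail-walked)
[19] read 'd'  n8⇒n9  ** P3@[18:19]
[20] read 'd'  n9⇒n1 (fail-walked)
[21] read 'a'  n1⇒n2  ** P2@[21:21]
[22] read 'a'  n2⇒n3  ** P0@[20:22],P2@[22:22]
[23] read 'd'  n3⇒n1 (fail-walked)
[24] read 'b'  n1⇒n4
[25] read 'c'  n4⇒n5
[26] read 'd'  n5⇒n6  ** P1@[23:26],P3@[25:26]
[27] read 'c'  n6⇒n8 (fail-walked)
[28] read 'd'  n8⇒n9  ** P3@[27:28]
[29] read 'c'  n9⇒n8 (fail-walked)
[30] read 'c'  n8⇒n8 (fail-walked)
[31] read 'b'  n8⇒n0 (fail-walked)
[32] read 'c'  n0⇒n8
[33] read 'd'  n8⇒n9  ** P3@[32:33]
[34] read 'a'  n9⇒n2 (fail-walked)  ** P2@[34:34]
[35] read 'c'  n2⇒n8 (fail-walked)
[36] read 'c'  n8⇒n8 (fail-walked)
[37] read 'd'  n8⇒n9  ** P3@[36:37]
[38] read 'd'  n9⇒n1 (fail-walked)
[39] read 'b'  n1⇒n4
[40] read 'c'  n4⇒n5
[41] read 'd'  n5⇒n6  ** P1@[38:41],P3@[40:41]
[42] read 'd'  n6⇒n1 (fail-walked)
[43] read 'a'  n1⇒n2  ** P2@[43:43]
[44] read 'c'  n2⇒n8 (fail-walked)
[45] read 'd'  n8⇒n9  ** P3@[44:45]
[46] read 'a'  n9⇒n2 (fail-walked)  ** P2@[46:46]
[47] read 'a'  n2⇒n3  ** P0@[45:47],P2@[47:47]
[48] read 'c'  n3⇒n8 (fail-walked)
[49] read 'd'  n8⇒n9  ** P3@[48:49]

All matches (sorted): [[0,2],[2,2],[3,0],[3,2],[5,3],[9,1],[9,3],[13,2],[15,2],[16,2],[19,3],[21,2],[22,0],[22,2],[26,1],[26,3],[28,3],[33,3],[34,2],[37,3],[41,1],[41,3],[43,2],[45,3],[46,2],[47,0],[47,2],[49,3]]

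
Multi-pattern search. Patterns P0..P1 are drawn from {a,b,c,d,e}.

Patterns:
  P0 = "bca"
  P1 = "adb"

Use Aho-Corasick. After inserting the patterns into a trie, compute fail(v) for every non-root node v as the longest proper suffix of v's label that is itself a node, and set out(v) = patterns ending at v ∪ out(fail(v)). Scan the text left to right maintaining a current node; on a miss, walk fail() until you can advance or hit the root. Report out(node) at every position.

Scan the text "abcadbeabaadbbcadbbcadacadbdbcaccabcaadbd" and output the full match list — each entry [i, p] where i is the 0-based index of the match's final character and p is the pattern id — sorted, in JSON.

Construct AC machine:
Trie (insert patterns):
  0='ε' goto a→4 b→1
  1='b' goto c→2
  2='bc' goto a→3
  3='bca' goto ·  [P0 ends]
  4='a' goto d→5
  5='ad' goto b→6
  6='adb' goto ·  [P1 ends]

Failure links (BFS by depth):
  n1('b'): parent n0 fail=0; on 'b' 0 → fail=0;  out ∅∪∅=∅
  n4('a'): parent n0 fail=0; on 'a' 0 → fail=0;  out ∅∪∅=∅
  n2('bc'): parent n1 fail=0; on 'c' 0 → fail=0;  out ∅∪∅=∅
  n5('ad'): parent n4 fail=0; on 'd' 0 → fail=0;  out ∅∪∅=∅
  n3('bca'): parent n2 fail=0; on 'a' 0 → fail=4;  out {0}∪∅={0}
  n6('adb'): parent n5 fail=0; on 'b' 0 → fail=1;  out {1}∪∅={1}

Run:
i=0 'a': node 0→4
i=1 'b': node 4→1 ·f
i=2 'c': node 1→2
i=3 'a': node 2→3  emit P0@[1:3]
i=4 'd': node 3→5 ·f
i=5 'b': node 5→6  emit P1@[3:5]
i=6 'e': node 6→0 ·f
i=7 'a': node 0→4
i=8 'b': node 4→1 ·f
i=9 'a': node 1→4 ·f
i=10 'a': node 4→4 ·f
i=11 'd': node 4→5
i=12 'b': node 5→6  emit P1@[10:12]
i=13 'b': node 6→1 ·f
i=14 'c': node 1→2
i=15 'a': node 2→3  emit P0@[13:15]
i=16 'd': node 3→5 ·f
i=17 'b': node 5→6  emit P1@[15:17]
i=18 'b': node 6→1 ·f
i=19 'c': node 1→2
i=20 'a': node 2→3  emit P0@[18:20]
i=21 'd': node 3→5 ·f
i=22 'a': node 5→4 ·f
i=23 'c': node 4→0 ·f
i=24 'a': node 0→4
i=25 'd': node 4→5
i=26 'b': node 5→6  emit P1@[24:26]
i=27 'd': node 6→0 ·f
i=28 'b': node 0→1
i=29 'c': node 1→2
i=30 'a': node 2→3  emit P0@[28:30]
i=31 'c': node 3→0 ·f
i=32 'c': node 0→0
i=33 'a': node 0→4
i=34 'b': node 4→1 ·f
i=35 'c': node 1→2
i=36 'a': node 2→3  emit P0@[34:36]
i=37 'a': node 3→4 ·f
i=38 'd': node 4→5
i=39 'b': node 5→6  emit P1@[37:39]
i=40 'd': node 6→0 ·f

Matches: [[3,0],[5,1],[12,1],[15,0],[17,1],[20,0],[26,1],[30,0],[36,0],[39,1]]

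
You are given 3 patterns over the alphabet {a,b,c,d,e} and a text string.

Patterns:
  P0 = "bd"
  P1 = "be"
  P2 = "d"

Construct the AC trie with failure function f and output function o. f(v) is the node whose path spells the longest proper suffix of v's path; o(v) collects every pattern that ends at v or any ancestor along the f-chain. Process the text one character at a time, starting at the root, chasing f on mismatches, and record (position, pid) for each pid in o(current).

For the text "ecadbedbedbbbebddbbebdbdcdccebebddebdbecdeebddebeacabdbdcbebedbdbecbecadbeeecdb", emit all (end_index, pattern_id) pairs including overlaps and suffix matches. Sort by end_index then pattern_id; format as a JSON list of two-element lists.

Construct AC machine:
Trie (insert patterns):
  n0 'ε': b→1 d→4
  n1 'b': d→2 e→3
  n2 'bd': ·  ←P0
  n3 'be': ·  ←P1
  n4 'd': ·  ←P2

Failure links (BFS by depth):
  fail(1) 'b': from fail(0)=0 chase 'b': 0 ⇒ 0;  out=∅∪out(0)=∅
  fail(4) 'd': from fail(0)=0 chase 'd': 0 ⇒ 0;  out={2}∪out(0)={2}
  fail(2) 'bd': from fail(1)=0 chase 'd': 0 ⇒ 4;  out={0}∪out(4)={0,2}
  fail(3) 'be': from fail(1)=0 chase 'e': 0 ⇒ 0;  out={1}∪out(0)={1}

Run:
i=0 'e': node 0→0
i=1 'c': node 0→0
i=2 'a': node 0→0
i=3 'd': node 0→4  emit P2@[3:3]
i=4 'b': node 4→1 (via fail)
i=5 'e': node 1→3  emit P1@[4:5]
i=6 'd': node 3→4 (via fail)  emit P2@[6:6]
i=7 'b': node 4→1 (via fail)
i=8 'e': node 1→3  emit P1@[7:8]
i=9 'd': node 3→4 (via fail)  emit P2@[9:9]
i=10 'b': node 4→1 (via fail)
i=11 'b': node 1→1 (via fail)
i=12 'b': node 1→1 (via fail)
i=13 'e': node 1→3  emit P1@[12:13]
i=14 'b': node 3→1 (via fail)
i=15 'd': node 1→2  emit P0@[14:15],P2@[15:15]
i=16 'd': node 2→4 (via fail)  emit P2@[16:16]
i=17 'b': node 4→1 (via fail)
i=18 'b': node 1→1 (via fail)
i=19 'e': node 1→3  emit P1@[18:19]
i=20 'b': node 3→1 (via fail)
i=21 'd': node 1→2  emit P0@[20:21],P2@[21:21]
i=22 'b': node 2→1 (via fail)
i=23 'd': node 1→2  emit P0@[22:23],P2@[23:23]
i=24 'c': node 2→0 (via fail)
i=25 'd': node 0→4  emit P2@[25:25]
i=26 'c': node 4→0 (via fail)
i=27 'c': node 0→0
i=28 'e': node 0→0
i=29 'b': node 0→1
i=30 'e': node 1→3  emit P1@[29:30]
i=31 'b': node 3→1 (via fail)
i=32 'd': node 1→2  emit P0@[31:32],P2@[32:32]
i=33 'd': node 2→4 (via fail)  emit P2@[33:33]
i=34 'e': node 4→0 (via fail)
i=35 'b': node 0→1
i=36 'd': node 1→2  emit P0@[35:36],P2@[36:36]
i=37 'b': node 2→1 (via fail)
i=38 'e': node 1→3  emit P1@[37:38]
i=39 'c': node 3→0 (via fail)
i=40 'd': node 0→4  emit P2@[40:40]
i=41 'e': node 4→0 (via fail)
i=42 'e': node 0→0
i=43 'b': node 0→1
i=44 'd': node 1→2  emit P0@[43:44],P2@[44:44]
i=45 'd': node 2→4 (via fail)  emit P2@[45:45]
i=46 'e': node 4→0 (via fail)
i=47 'b': node 0→1
i=48 'e': node 1→3  emit P1@[47:48]
i=49 'a': node 3→0 (via fail)
i=50 'c': node 0→0
i=51 'a': node 0→0
i=52 'b': node 0→1
i=53 'd': node 1→2  emit P0@[52:53],P2@[53:53]
i=54 'b': node 2→1 (via fail)
i=55 'd': node 1→2  emit P0@[54:55],P2@[55:55]
i=56 'c': node 2→0 (via fail)
i=57 'b': node 0→1
i=58 'e': node 1→3  emit P1@[57:58]
i=59 'b': node 3→1 (via fail)
i=60 'e': node 1→3  emit P1@[59:60]
i=61 'd': node 3→4 (via fail)  emit P2@[61:61]
i=62 'b': node 4→1 (via fail)
i=63 'd': node 1→2  emit P0@[62:63],P2@[63:63]
i=64 'b': node 2→1 (via fail)
i=65 'e': node 1→3  emit P1@[64:65]
i=66 'c': node 3→0 (via fail)
i=67 'b': node 0→1
i=68 'e': node 1→3  emit P1@[67:68]
i=69 'c': node 3→0 (via fail)
i=70 'a': node 0→0
i=71 'd': node 0→4  emit P2@[71:71]
i=72 'b': node 4→1 (via fail)
i=73 'e': node 1→3  emit P1@[72:73]
i=74 'e': node 3→0 (via fail)
i=75 'e': node 0→0
i=76 'c': node 0→0
i=77 'd': node 0→4  emit P2@[77:77]
i=78 'b': node 4→1 (via fail)

Matches: [[3,2],[5,1],[6,2],[8,1],[9,2],[13,1],[15,0],[15,2],[16,2],[19,1],[21,0],[21,2],[23,0],[23,2],[25,2],[30,1],[32,0],[32,2],[33,2],[36,0],[36,2],[38,1],[40,2],[44,0],[44,2],[45,2],[48,1],[53,0],[53,2],[55,0],[55,2],[58,1],[60,1],[61,2],[63,0],[63,2],[65,1],[68,1],[71,2],[73,1],[77,2]]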